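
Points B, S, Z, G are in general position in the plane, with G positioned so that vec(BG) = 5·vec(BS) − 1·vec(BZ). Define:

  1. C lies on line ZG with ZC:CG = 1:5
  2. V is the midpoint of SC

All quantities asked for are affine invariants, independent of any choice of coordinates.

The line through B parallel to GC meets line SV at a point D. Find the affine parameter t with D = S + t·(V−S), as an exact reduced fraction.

t = -4/3

Work in coordinates with B = (0, 0), S = (1, 0), Z = (0, 1), G = (5, -1).
1. C lies on line ZG with ZC:CG = 1:5 ⇒ C = (5/6, 2/3)
2. V is the midpoint of SC ⇒ V = (11/12, 1/3)
through B parallel to GC: direction (-25/6, 5/3); meets SV at D = (10/9, -4/9)
D = S + t·(V−S) with t = -4/3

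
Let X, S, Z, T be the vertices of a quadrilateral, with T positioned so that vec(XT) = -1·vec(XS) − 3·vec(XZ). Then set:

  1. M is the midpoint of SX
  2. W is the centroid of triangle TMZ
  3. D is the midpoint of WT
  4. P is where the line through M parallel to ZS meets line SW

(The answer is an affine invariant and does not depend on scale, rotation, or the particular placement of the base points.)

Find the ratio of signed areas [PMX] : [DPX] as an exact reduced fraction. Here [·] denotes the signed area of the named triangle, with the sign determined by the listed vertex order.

[PMX]:[DPX] = 12/179

Assign X = (0, 0), S = (1, 0), Z = (0, 1), T = (-1, -3) — the answer is frame-independent, so this choice is without loss of generality.
1. M is the midpoint of SX ⇒ M = (1/2, 0)
2. W is the centroid of triangle TMZ ⇒ W = (-1/6, -2/3)
3. D is the midpoint of WT ⇒ D = (-7/12, -11/6)
4. P is where the line through M parallel to ZS meets line SW ⇒ P = (15/22, -2/11)
2·[PMX] = 1/11, 2·[DPX] = 179/132
[PMX]:[DPX] = 1/11:179/132 = 12/179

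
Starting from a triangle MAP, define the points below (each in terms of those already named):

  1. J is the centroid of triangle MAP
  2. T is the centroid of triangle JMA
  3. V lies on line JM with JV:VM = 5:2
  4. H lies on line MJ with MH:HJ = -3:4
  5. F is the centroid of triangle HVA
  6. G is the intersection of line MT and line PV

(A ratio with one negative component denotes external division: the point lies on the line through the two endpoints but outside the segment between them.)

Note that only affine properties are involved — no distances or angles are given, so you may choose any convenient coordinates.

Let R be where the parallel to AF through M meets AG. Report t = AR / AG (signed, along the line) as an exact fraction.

Choose coordinates M = (0, 0), A = (1, 0), P = (0, 1).
1. J is the centroid of triangle MAP ⇒ J = (1/3, 1/3)
2. T is the centroid of triangle JMA ⇒ T = (4/9, 1/9)
3. V lies on line JM with JV:VM = 5:2 ⇒ V = (2/21, 2/21)
4. H lies on line MJ with MH:HJ = -3:4 ⇒ H = (-1, -1)
5. F is the centroid of triangle HVA ⇒ F = (2/63, -19/63)
6. G is the intersection of line MT and line PV ⇒ G = (4/39, 1/39)
through M parallel to AF: direction (-61/63, -19/63); meets AG at R = (61/726, 19/726)
R = A + t·(G−A) with t = 247/242

t = 247/242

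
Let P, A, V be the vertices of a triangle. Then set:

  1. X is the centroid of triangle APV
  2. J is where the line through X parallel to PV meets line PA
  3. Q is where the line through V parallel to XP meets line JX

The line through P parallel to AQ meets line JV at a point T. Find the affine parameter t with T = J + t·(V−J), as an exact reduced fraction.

t = -2

Choose coordinates P = (0, 0), A = (1, 0), V = (0, 1).
1. X is the centroid of triangle APV ⇒ X = (1/3, 1/3)
2. J is where the line through X parallel to PV meets line PA ⇒ J = (1/3, 0)
3. Q is where the line through V parallel to XP meets line JX ⇒ Q = (1/3, 4/3)
through P parallel to AQ: direction (-2/3, 4/3); meets JV at T = (1, -2)
T = J + t·(V−J) with t = -2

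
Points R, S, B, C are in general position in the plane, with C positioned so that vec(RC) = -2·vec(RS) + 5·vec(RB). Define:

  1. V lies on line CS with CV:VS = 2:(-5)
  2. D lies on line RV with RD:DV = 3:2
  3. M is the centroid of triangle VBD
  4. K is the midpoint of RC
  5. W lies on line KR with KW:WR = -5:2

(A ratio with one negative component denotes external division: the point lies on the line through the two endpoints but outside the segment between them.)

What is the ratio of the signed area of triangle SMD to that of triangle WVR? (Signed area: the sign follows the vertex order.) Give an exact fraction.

Choose coordinates R = (0, 0), S = (1, 0), B = (0, 1), C = (-2, 5).
1. V lies on line CS with CV:VS = 2:(-5) ⇒ V = (-4, 25/3)
2. D lies on line RV with RD:DV = 3:2 ⇒ D = (-12/5, 5)
3. M is the centroid of triangle VBD ⇒ M = (-32/15, 43/9)
4. K is the midpoint of RC ⇒ K = (-1, 5/2)
5. W lies on line KR with KW:WR = -5:2 ⇒ W = (2/3, -5/3)
2·[SMD] = 26/45, 2·[WVR] = -10/9
[SMD]:[WVR] = 26/45:-10/9 = -13/25

[SMD]:[WVR] = -13/25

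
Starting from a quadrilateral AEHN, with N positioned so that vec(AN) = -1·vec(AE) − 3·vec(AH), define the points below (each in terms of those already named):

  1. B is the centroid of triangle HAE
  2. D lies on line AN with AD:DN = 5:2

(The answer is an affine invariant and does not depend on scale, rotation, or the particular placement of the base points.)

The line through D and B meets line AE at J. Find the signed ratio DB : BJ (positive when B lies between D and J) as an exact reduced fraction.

Work in coordinates with A = (0, 0), E = (1, 0), H = (0, 1), N = (-1, -3).
1. B is the centroid of triangle HAE ⇒ B = (1/3, 1/3)
2. D lies on line AN with AD:DN = 5:2 ⇒ D = (-5/7, -15/7)
line DB meets AE at J = (5/26, 0)
B = D + t·(J−D) with t = 52/45, so DB:BJ = 52/45:-7/45

DB:BJ = -52/7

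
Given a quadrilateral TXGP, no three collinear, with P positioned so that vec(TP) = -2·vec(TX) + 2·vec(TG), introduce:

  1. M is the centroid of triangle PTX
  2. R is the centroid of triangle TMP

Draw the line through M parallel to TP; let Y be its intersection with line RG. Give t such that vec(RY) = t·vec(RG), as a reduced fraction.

t = 1/4

Choose coordinates T = (0, 0), X = (1, 0), G = (0, 1), P = (-2, 2).
1. M is the centroid of triangle PTX ⇒ M = (-1/3, 2/3)
2. R is the centroid of triangle TMP ⇒ R = (-7/9, 8/9)
through M parallel to TP: direction (-2, 2); meets RG at Y = (-7/12, 11/12)
Y = R + t·(G−R) with t = 1/4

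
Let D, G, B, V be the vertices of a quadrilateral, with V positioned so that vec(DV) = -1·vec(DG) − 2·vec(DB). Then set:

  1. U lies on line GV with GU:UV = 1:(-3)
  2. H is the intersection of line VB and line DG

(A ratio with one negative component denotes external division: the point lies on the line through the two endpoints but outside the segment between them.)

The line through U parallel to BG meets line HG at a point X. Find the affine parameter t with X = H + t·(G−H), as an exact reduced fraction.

t = 5/2

Assign D = (0, 0), G = (1, 0), B = (0, 1), V = (-1, -2) — the answer is frame-independent, so this choice is without loss of generality.
1. U lies on line GV with GU:UV = 1:(-3) ⇒ U = (2, 1)
2. H is the intersection of line VB and line DG ⇒ H = (-1/3, 0)
through U parallel to BG: direction (1, -1); meets HG at X = (3, 0)
X = H + t·(G−H) with t = 5/2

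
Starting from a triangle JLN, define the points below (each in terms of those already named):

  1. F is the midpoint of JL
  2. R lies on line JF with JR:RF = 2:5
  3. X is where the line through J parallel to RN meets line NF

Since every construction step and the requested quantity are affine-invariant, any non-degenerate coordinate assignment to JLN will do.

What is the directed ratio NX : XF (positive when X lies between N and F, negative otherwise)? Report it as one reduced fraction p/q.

Set J = (0, 0), L = (1, 0), N = (0, 1); any affine frame gives the same invariant.
1. F is the midpoint of JL ⇒ F = (1/2, 0)
2. R lies on line JF with JR:RF = 2:5 ⇒ R = (1/7, 0)
3. X is where the line through J parallel to RN meets line NF ⇒ X = (-1/5, 7/5)
X = N + t·(F−N) with t = -2/5, so NX:XF = t:(1−t) = -2/5:7/5

NX:XF = -2/7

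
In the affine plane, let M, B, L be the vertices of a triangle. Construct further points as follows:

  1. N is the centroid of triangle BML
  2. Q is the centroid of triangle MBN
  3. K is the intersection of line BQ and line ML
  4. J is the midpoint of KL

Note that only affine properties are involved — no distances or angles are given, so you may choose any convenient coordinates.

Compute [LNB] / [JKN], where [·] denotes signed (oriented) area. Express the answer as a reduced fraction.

[LNB]:[JKN] = 5/2

Choose coordinates M = (0, 0), B = (1, 0), L = (0, 1).
1. N is the centroid of triangle BML ⇒ N = (1/3, 1/3)
2. Q is the centroid of triangle MBN ⇒ Q = (4/9, 1/9)
3. K is the intersection of line BQ and line ML ⇒ K = (0, 1/5)
4. J is the midpoint of KL ⇒ J = (0, 3/5)
2·[LNB] = 1/3, 2·[JKN] = 2/15
[LNB]:[JKN] = 1/3:2/15 = 5/2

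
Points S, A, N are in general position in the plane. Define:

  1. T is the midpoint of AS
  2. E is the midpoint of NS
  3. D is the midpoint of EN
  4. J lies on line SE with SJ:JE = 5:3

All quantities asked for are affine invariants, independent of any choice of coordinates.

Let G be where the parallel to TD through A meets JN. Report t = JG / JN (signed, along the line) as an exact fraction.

Assign S = (0, 0), A = (1, 0), N = (0, 1) — the answer is frame-independent, so this choice is without loss of generality.
1. T is the midpoint of AS ⇒ T = (1/2, 0)
2. E is the midpoint of NS ⇒ E = (0, 1/2)
3. D is the midpoint of EN ⇒ D = (0, 3/4)
4. J lies on line SE with SJ:JE = 5:3 ⇒ J = (0, 5/16)
through A parallel to TD: direction (-1/2, 3/4); meets JN at G = (0, 3/2)
G = J + t·(N−J) with t = 19/11

t = 19/11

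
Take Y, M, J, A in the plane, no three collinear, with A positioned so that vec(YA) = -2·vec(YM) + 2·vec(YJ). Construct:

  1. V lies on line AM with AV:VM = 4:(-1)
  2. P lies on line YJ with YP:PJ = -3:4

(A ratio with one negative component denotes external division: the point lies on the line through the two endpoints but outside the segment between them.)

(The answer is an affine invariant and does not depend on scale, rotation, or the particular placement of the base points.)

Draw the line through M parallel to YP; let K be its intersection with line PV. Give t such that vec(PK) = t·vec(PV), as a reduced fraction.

Set Y = (0, 0), M = (1, 0), J = (0, 1), A = (-2, 2); any affine frame gives the same invariant.
1. V lies on line AM with AV:VM = 4:(-1) ⇒ V = (2, -2/3)
2. P lies on line YJ with YP:PJ = -3:4 ⇒ P = (0, -3)
through M parallel to YP: direction (0, -3); meets PV at K = (1, -11/6)
K = P + t·(V−P) with t = 1/2

t = 1/2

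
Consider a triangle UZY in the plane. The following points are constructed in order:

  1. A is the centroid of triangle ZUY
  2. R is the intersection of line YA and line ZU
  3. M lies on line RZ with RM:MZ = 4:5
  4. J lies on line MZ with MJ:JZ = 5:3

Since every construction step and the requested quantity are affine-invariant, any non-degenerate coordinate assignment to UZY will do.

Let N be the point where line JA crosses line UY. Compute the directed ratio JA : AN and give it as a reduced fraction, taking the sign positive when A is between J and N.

JA:AN = 27/16

Set U = (0, 0), Z = (1, 0), Y = (0, 1); any affine frame gives the same invariant.
1. A is the centroid of triangle ZUY ⇒ A = (1/3, 1/3)
2. R is the intersection of line YA and line ZU ⇒ R = (1/2, 0)
3. M lies on line RZ with RM:MZ = 4:5 ⇒ M = (13/18, 0)
4. J lies on line MZ with MJ:JZ = 5:3 ⇒ J = (43/48, 0)
line JA meets UY at N = (0, 43/81)
A = J + t·(N−J) with t = 27/43, so JA:AN = 27/43:16/43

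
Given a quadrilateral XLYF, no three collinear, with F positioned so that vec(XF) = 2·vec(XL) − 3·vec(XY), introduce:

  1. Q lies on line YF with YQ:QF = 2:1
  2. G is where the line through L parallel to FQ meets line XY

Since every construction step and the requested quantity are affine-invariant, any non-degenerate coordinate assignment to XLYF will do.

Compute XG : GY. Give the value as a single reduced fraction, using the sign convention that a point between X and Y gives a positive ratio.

Choose coordinates X = (0, 0), L = (1, 0), Y = (0, 1), F = (2, -3).
1. Q lies on line YF with YQ:QF = 2:1 ⇒ Q = (4/3, -5/3)
2. G is where the line through L parallel to FQ meets line XY ⇒ G = (0, 2)
G = X + t·(Y−X) with t = 2, so XG:GY = t:(1−t) = 2:-1

XG:GY = -2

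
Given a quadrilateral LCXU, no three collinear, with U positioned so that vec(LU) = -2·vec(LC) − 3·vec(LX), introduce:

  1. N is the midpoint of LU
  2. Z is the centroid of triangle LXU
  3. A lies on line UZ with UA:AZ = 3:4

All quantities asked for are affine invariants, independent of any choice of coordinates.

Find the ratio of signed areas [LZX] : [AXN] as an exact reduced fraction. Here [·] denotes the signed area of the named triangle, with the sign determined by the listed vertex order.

Work in coordinates with L = (0, 0), C = (1, 0), X = (0, 1), U = (-2, -3).
1. N is the midpoint of LU ⇒ N = (-1, -3/2)
2. Z is the centroid of triangle LXU ⇒ Z = (-2/3, -2/3)
3. A lies on line UZ with UA:AZ = 3:4 ⇒ A = (-10/7, -2)
2·[LZX] = -2/3, 2·[AXN] = -4/7
[LZX]:[AXN] = -2/3:-4/7 = 7/6

[LZX]:[AXN] = 7/6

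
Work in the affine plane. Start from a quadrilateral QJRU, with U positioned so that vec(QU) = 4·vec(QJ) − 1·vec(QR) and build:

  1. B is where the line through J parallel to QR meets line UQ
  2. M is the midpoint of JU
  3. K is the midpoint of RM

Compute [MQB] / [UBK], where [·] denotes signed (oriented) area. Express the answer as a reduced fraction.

Choose coordinates Q = (0, 0), J = (1, 0), R = (0, 1), U = (4, -1).
1. B is where the line through J parallel to QR meets line UQ ⇒ B = (1, -1/4)
2. M is the midpoint of JU ⇒ M = (5/2, -1/2)
3. K is the midpoint of RM ⇒ K = (5/4, 1/4)
2·[MQB] = 1/8, 2·[UBK] = -27/16
[MQB]:[UBK] = 1/8:-27/16 = -2/27

[MQB]:[UBK] = -2/27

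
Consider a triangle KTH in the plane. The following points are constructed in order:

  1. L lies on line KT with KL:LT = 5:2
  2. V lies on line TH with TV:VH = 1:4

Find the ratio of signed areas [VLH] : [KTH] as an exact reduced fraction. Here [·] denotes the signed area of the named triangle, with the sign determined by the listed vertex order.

Choose coordinates K = (0, 0), T = (1, 0), H = (0, 1).
1. L lies on line KT with KL:LT = 5:2 ⇒ L = (5/7, 0)
2. V lies on line TH with TV:VH = 1:4 ⇒ V = (4/5, 1/5)
2·[VLH] = -8/35, 2·[KTH] = 1
[VLH]:[KTH] = -8/35:1 = -8/35

[VLH]:[KTH] = -8/35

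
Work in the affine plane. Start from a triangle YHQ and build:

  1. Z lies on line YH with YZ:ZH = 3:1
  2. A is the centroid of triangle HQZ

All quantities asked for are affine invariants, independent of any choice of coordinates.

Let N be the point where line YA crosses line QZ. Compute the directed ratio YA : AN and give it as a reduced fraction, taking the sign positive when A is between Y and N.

Work in coordinates with Y = (0, 0), H = (1, 0), Q = (0, 1).
1. Z lies on line YH with YZ:ZH = 3:1 ⇒ Z = (3/4, 0)
2. A is the centroid of triangle HQZ ⇒ A = (7/12, 1/3)
line YA meets QZ at N = (21/40, 3/10)
A = Y + t·(N−Y) with t = 10/9, so YA:AN = 10/9:-1/9

YA:AN = -10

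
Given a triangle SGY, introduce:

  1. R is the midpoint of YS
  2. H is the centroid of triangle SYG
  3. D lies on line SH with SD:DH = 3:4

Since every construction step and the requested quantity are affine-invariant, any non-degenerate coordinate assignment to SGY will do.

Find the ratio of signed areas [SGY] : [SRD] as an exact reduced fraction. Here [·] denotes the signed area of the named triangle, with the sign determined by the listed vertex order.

[SGY]:[SRD] = -14

Choose coordinates S = (0, 0), G = (1, 0), Y = (0, 1).
1. R is the midpoint of YS ⇒ R = (0, 1/2)
2. H is the centroid of triangle SYG ⇒ H = (1/3, 1/3)
3. D lies on line SH with SD:DH = 3:4 ⇒ D = (1/7, 1/7)
2·[SGY] = 1, 2·[SRD] = -1/14
[SGY]:[SRD] = 1:-1/14 = -14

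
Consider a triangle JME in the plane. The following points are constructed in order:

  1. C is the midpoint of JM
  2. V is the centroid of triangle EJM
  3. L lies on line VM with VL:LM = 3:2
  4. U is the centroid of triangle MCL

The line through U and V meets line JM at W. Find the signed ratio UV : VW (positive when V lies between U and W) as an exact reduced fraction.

Choose coordinates J = (0, 0), M = (1, 0), E = (0, 1).
1. C is the midpoint of JM ⇒ C = (1/2, 0)
2. V is the centroid of triangle EJM ⇒ V = (1/3, 1/3)
3. L lies on line VM with VL:LM = 3:2 ⇒ L = (11/15, 2/15)
4. U is the centroid of triangle MCL ⇒ U = (67/90, 2/45)
line UV meets JM at W = (21/26, 0)
V = U + t·(W−U) with t = -13/2, so UV:VW = -13/2:15/2

UV:VW = -13/15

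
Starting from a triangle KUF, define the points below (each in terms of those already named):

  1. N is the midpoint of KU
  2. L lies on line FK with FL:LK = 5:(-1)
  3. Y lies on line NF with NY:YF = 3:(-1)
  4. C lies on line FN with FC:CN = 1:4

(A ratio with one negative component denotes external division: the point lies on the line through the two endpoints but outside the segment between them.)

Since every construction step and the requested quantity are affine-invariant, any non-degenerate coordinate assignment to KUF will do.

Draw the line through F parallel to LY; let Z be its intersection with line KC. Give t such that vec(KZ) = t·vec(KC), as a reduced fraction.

t = 2/3

Choose coordinates K = (0, 0), U = (1, 0), F = (0, 1).
1. N is the midpoint of KU ⇒ N = (1/2, 0)
2. L lies on line FK with FL:LK = 5:(-1) ⇒ L = (0, -1/4)
3. Y lies on line NF with NY:YF = 3:(-1) ⇒ Y = (-1/4, 3/2)
4. C lies on line FN with FC:CN = 1:4 ⇒ C = (1/10, 4/5)
through F parallel to LY: direction (-1/4, 7/4); meets KC at Z = (1/15, 8/15)
Z = K + t·(C−K) with t = 2/3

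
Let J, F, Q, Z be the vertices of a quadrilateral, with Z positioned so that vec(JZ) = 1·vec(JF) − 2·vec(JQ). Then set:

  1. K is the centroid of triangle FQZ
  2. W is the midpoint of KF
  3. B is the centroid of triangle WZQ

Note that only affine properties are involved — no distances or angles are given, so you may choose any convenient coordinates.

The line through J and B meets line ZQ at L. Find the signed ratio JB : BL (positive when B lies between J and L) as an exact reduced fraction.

JB:BL = -13/4

Choose coordinates J = (0, 0), F = (1, 0), Q = (0, 1), Z = (1, -2).
1. K is the centroid of triangle FQZ ⇒ K = (2/3, -1/3)
2. W is the midpoint of KF ⇒ W = (5/6, -1/6)
3. B is the centroid of triangle WZQ ⇒ B = (11/18, -7/18)
line JB meets ZQ at L = (11/26, -7/26)
B = J + t·(L−J) with t = 13/9, so JB:BL = 13/9:-4/9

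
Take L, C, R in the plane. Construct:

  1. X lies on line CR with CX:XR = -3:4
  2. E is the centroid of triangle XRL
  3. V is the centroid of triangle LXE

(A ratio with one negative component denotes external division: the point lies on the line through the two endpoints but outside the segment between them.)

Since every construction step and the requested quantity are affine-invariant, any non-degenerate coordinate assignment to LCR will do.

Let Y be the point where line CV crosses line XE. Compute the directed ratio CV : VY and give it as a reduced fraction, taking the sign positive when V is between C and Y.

CV:VY = -13/4

Assign L = (0, 0), C = (1, 0), R = (0, 1) — the answer is frame-independent, so this choice is without loss of generality.
1. X lies on line CR with CX:XR = -3:4 ⇒ X = (4, -3)
2. E is the centroid of triangle XRL ⇒ E = (4/3, -2/3)
3. V is the centroid of triangle LXE ⇒ V = (16/9, -11/9)
line CV meets XE at Y = (20/13, -11/13)
V = C + t·(Y−C) with t = 13/9, so CV:VY = 13/9:-4/9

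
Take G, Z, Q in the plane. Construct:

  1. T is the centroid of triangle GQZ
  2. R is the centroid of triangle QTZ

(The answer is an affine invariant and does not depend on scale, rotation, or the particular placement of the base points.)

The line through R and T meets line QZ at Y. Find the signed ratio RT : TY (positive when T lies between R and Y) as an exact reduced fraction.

Assign G = (0, 0), Z = (1, 0), Q = (0, 1) — the answer is frame-independent, so this choice is without loss of generality.
1. T is the centroid of triangle GQZ ⇒ T = (1/3, 1/3)
2. R is the centroid of triangle QTZ ⇒ R = (4/9, 4/9)
line RT meets QZ at Y = (1/2, 1/2)
T = R + t·(Y−R) with t = -2, so RT:TY = -2:3

RT:TY = -2/3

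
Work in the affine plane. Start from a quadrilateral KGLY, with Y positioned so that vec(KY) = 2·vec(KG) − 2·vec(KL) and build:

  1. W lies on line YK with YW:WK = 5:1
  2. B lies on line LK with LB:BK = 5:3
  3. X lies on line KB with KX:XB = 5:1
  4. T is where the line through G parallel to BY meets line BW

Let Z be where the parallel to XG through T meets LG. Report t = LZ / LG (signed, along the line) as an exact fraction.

Work in coordinates with K = (0, 0), G = (1, 0), L = (0, 1), Y = (2, -2).
1. W lies on line YK with YW:WK = 5:1 ⇒ W = (1/3, -1/3)
2. B lies on line LK with LB:BK = 5:3 ⇒ B = (0, 3/8)
3. X lies on line KB with KX:XB = 5:1 ⇒ X = (0, 5/16)
4. T is where the line through G parallel to BY meets line BW ⇒ T = (-13/15, 133/60)
through T parallel to XG: direction (1, -5/16); meets LG at Z = (-227/165, 392/165)
Z = L + t·(G−L) with t = -227/165

t = -227/165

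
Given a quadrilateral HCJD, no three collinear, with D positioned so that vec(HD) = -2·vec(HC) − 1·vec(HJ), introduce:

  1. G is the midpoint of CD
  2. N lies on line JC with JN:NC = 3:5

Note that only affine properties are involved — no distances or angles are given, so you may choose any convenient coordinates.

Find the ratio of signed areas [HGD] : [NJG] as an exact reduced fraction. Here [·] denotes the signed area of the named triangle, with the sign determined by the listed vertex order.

[HGD]:[NJG] = -2/3

Choose coordinates H = (0, 0), C = (1, 0), J = (0, 1), D = (-2, -1).
1. G is the midpoint of CD ⇒ G = (-1/2, -1/2)
2. N lies on line JC with JN:NC = 3:5 ⇒ N = (3/8, 5/8)
2·[HGD] = -1/2, 2·[NJG] = 3/4
[HGD]:[NJG] = -1/2:3/4 = -2/3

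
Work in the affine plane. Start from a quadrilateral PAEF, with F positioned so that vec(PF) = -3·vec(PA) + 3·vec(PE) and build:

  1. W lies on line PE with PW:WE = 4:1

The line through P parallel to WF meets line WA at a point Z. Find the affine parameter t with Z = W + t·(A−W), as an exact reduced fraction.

Assign P = (0, 0), A = (1, 0), E = (0, 1), F = (-3, 3) — the answer is frame-independent, so this choice is without loss of generality.
1. W lies on line PE with PW:WE = 4:1 ⇒ W = (0, 4/5)
through P parallel to WF: direction (-3, 11/5); meets WA at Z = (12, -44/5)
Z = W + t·(A−W) with t = 12

t = 12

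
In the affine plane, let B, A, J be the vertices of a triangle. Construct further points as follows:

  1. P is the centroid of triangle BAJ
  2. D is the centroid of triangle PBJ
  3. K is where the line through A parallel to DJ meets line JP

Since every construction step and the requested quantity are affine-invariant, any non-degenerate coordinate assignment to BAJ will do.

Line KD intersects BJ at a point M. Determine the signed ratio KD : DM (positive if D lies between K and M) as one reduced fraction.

Choose coordinates B = (0, 0), A = (1, 0), J = (0, 1).
1. P is the centroid of triangle BAJ ⇒ P = (1/3, 1/3)
2. D is the centroid of triangle PBJ ⇒ D = (1/9, 4/9)
3. K is where the line through A parallel to DJ meets line JP ⇒ K = (4/3, -5/3)
line KD meets BJ at M = (0, 7/11)
D = K + t·(M−K) with t = 11/12, so KD:DM = 11/12:1/12

KD:DM = 11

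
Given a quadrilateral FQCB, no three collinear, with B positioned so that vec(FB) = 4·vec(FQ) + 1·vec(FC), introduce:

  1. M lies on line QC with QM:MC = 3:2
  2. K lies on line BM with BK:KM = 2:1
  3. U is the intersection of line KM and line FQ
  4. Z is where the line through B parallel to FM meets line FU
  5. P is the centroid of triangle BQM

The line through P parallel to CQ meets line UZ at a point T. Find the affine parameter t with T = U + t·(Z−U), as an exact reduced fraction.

Assign F = (0, 0), Q = (1, 0), C = (0, 1), B = (4, 1) — the answer is frame-independent, so this choice is without loss of generality.
1. M lies on line QC with QM:MC = 3:2 ⇒ M = (2/5, 3/5)
2. K lies on line BM with BK:KM = 2:1 ⇒ K = (8/5, 11/15)
3. U is the intersection of line KM and line FQ ⇒ U = (-5, 0)
4. Z is where the line through B parallel to FM meets line FU ⇒ Z = (10/3, 0)
5. P is the centroid of triangle BQM ⇒ P = (9/5, 8/15)
through P parallel to CQ: direction (1, -1); meets UZ at T = (7/3, 0)
T = U + t·(Z−U) with t = 22/25

t = 22/25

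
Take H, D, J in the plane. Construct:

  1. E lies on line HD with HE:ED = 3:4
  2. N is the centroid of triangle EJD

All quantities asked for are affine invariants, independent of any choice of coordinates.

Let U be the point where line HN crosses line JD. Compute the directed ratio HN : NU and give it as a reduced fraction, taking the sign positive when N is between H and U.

Work in coordinates with H = (0, 0), D = (1, 0), J = (0, 1).
1. E lies on line HD with HE:ED = 3:4 ⇒ E = (3/7, 0)
2. N is the centroid of triangle EJD ⇒ N = (10/21, 1/3)
line HN meets JD at U = (10/17, 7/17)
N = H + t·(U−H) with t = 17/21, so HN:NU = 17/21:4/21

HN:NU = 17/4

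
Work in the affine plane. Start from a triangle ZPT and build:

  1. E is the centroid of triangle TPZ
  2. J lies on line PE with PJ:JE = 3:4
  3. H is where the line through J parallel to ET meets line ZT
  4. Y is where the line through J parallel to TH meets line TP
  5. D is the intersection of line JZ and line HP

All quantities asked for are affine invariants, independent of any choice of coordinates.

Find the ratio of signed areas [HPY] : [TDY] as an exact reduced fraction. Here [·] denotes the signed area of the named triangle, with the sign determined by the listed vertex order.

Work in coordinates with Z = (0, 0), P = (1, 0), T = (0, 1).
1. E is the centroid of triangle TPZ ⇒ E = (1/3, 1/3)
2. J lies on line PE with PJ:JE = 3:4 ⇒ J = (5/7, 1/7)
3. H is where the line through J parallel to ET meets line ZT ⇒ H = (0, 11/7)
4. Y is where the line through J parallel to TH meets line TP ⇒ Y = (5/7, 2/7)
5. D is the intersection of line JZ and line HP ⇒ D = (55/62, 11/62)
2·[HPY] = -8/49, 2·[TDY] = -10/217
[HPY]:[TDY] = -8/49:-10/217 = 124/35

[HPY]:[TDY] = 124/35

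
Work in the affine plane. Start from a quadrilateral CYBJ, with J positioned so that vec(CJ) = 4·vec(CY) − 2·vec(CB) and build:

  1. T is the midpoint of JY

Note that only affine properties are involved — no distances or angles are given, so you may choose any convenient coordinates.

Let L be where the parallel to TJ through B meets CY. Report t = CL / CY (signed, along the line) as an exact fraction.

Set C = (0, 0), Y = (1, 0), B = (0, 1), J = (4, -2); any affine frame gives the same invariant.
1. T is the midpoint of JY ⇒ T = (5/2, -1)
through B parallel to TJ: direction (3/2, -1); meets CY at L = (3/2, 0)
L = C + t·(Y−C) with t = 3/2

t = 3/2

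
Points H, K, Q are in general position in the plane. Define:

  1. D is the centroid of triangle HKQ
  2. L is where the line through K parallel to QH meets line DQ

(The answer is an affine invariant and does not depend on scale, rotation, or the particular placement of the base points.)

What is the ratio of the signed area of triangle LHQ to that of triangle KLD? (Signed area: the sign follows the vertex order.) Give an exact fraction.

[LHQ]:[KLD] = 3/2

Choose coordinates H = (0, 0), K = (1, 0), Q = (0, 1).
1. D is the centroid of triangle HKQ ⇒ D = (1/3, 1/3)
2. L is where the line through K parallel to QH meets line DQ ⇒ L = (1, -1)
2·[LHQ] = -1, 2·[KLD] = -2/3
[LHQ]:[KLD] = -1:-2/3 = 3/2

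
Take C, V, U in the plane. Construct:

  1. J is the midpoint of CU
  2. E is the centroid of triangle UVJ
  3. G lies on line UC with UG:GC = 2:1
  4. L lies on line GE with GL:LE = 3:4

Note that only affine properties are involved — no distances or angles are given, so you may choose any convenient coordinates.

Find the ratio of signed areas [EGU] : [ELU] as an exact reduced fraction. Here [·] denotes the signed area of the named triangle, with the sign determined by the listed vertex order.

Assign C = (0, 0), V = (1, 0), U = (0, 1) — the answer is frame-independent, so this choice is without loss of generality.
1. J is the midpoint of CU ⇒ J = (0, 1/2)
2. E is the centroid of triangle UVJ ⇒ E = (1/3, 1/2)
3. G lies on line UC with UG:GC = 2:1 ⇒ G = (0, 1/3)
4. L lies on line GE with GL:LE = 3:4 ⇒ L = (1/7, 17/42)
2·[EGU] = -2/9, 2·[ELU] = -8/63
[EGU]:[ELU] = -2/9:-8/63 = 7/4

[EGU]:[ELU] = 7/4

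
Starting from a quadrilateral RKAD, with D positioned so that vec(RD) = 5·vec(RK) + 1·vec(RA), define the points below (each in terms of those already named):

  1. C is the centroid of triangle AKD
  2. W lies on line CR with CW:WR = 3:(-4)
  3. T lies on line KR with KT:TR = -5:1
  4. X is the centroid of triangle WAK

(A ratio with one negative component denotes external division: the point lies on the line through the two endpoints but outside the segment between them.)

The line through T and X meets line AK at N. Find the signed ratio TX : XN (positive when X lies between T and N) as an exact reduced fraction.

TX:XN = -161/116

Choose coordinates R = (0, 0), K = (1, 0), A = (0, 1), D = (5, 1).
1. C is the centroid of triangle AKD ⇒ C = (2, 2/3)
2. W lies on line CR with CW:WR = 3:(-4) ⇒ W = (8, 8/3)
3. T lies on line KR with KT:TR = -5:1 ⇒ T = (-1/4, 0)
4. X is the centroid of triangle WAK ⇒ X = (3, 11/9)
line TX meets AK at N = (106/161, 55/161)
X = T + t·(N−T) with t = 161/45, so TX:XN = 161/45:-116/45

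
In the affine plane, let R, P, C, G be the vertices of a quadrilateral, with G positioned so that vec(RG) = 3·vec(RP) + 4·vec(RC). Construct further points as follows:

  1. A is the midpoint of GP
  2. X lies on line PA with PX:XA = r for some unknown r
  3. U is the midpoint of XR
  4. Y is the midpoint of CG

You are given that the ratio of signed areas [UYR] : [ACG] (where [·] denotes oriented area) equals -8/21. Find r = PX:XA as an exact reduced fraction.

Work in coordinates with R = (0, 0), P = (1, 0), C = (0, 1), G = (3, 4).
1. A is the midpoint of GP ⇒ A = (2, 2)
2. With PX:XA = r, write λ = r/(r+1) so X = P + λ·(A−P); X is affine-linear in λ
3. U is the midpoint of XR ⇒ U is an affine combination of earlier points and hence also affine-linear in λ
4. Y is the midpoint of CG ⇒ Y = (3/2, 5/2)
Every point depending on X is an affine combination of X and λ-independent points, so each such coordinate is linear in λ; the λ² term in each signed area is a multiple of (A−P)×(A−P) = 0, so 2·[UYR] and 2·[ACG] are each linear in λ. Evaluating at λ=0 and λ=1:
  2·[UYR] = -1/4·λ + 5/4,   2·[ACG] = -3
So [UYR]:[ACG] = (-1/4·λ + 5/4) / (-3). Setting this equal to -8/21:
  -1/4·λ + 5/4 = -8/21·(-3)  ⇒  λ = 3/7
Then r = λ/(1−λ) = (3/7)/(4/7) = 3/4. Check: with r = 3/4, X = (10/7, 6/7) and [UYR]:[ACG] = -8/21 as required.

r = 3/4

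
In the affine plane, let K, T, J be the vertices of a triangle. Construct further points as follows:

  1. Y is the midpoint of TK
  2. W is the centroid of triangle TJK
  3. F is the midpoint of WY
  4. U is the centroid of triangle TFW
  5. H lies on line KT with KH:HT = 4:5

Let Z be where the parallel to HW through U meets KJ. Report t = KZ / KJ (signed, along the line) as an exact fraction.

t = 23/12

Work in coordinates with K = (0, 0), T = (1, 0), J = (0, 1).
1. Y is the midpoint of TK ⇒ Y = (1/2, 0)
2. W is the centroid of triangle TJK ⇒ W = (1/3, 1/3)
3. F is the midpoint of WY ⇒ F = (5/12, 1/6)
4. U is the centroid of triangle TFW ⇒ U = (7/12, 1/6)
5. H lies on line KT with KH:HT = 4:5 ⇒ H = (4/9, 0)
through U parallel to HW: direction (-1/9, 1/3); meets KJ at Z = (0, 23/12)
Z = K + t·(J−K) with t = 23/12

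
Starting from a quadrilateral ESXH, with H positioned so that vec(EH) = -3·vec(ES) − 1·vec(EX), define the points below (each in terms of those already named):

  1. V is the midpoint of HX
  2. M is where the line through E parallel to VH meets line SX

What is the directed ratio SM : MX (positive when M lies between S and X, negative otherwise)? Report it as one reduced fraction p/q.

Assign E = (0, 0), S = (1, 0), X = (0, 1), H = (-3, -1) — the answer is frame-independent, so this choice is without loss of generality.
1. V is the midpoint of HX ⇒ V = (-3/2, 0)
2. M is where the line through E parallel to VH meets line SX ⇒ M = (3/5, 2/5)
M = S + t·(X−S) with t = 2/5, so SM:MX = t:(1−t) = 2/5:3/5

SM:MX = 2/3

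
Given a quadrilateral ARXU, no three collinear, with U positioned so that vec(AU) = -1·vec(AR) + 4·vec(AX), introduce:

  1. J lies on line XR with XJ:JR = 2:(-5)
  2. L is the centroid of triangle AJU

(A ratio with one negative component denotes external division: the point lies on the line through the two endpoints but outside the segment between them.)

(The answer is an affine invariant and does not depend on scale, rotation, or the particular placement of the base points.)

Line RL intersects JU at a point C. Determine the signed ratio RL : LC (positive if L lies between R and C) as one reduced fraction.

Set A = (0, 0), R = (1, 0), X = (0, 1), U = (-1, 4); any affine frame gives the same invariant.
1. J lies on line XR with XJ:JR = 2:(-5) ⇒ J = (-2/3, 5/3)
2. L is the centroid of triangle AJU ⇒ L = (-5/9, 17/9)
line RL meets JU at C = (-59/81, 170/81)
L = R + t·(C−R) with t = 9/10, so RL:LC = 9/10:1/10

RL:LC = 9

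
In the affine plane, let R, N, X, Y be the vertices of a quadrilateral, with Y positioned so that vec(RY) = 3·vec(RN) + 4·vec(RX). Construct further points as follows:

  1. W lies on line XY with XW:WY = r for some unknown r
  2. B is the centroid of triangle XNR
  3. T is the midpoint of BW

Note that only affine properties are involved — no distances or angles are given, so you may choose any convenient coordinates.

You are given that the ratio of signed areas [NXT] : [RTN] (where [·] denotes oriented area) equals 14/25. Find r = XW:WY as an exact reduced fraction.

r = 1/3

Work in coordinates with R = (0, 0), N = (1, 0), X = (0, 1), Y = (3, 4).
1. With XW:WY = r, write λ = r/(r+1) so W = X + λ·(Y−X); W is affine-linear in λ
2. B is the centroid of triangle XNR ⇒ B = (1/3, 1/3)
3. T is the midpoint of BW ⇒ T is an affine combination of earlier points and hence also affine-linear in λ
Every point depending on W is an affine combination of W and λ-independent points, so each such coordinate is linear in λ; the λ² term in each signed area is a multiple of (Y−X)×(Y−X) = 0, so 2·[NXT] and 2·[RTN] are each linear in λ. Evaluating at λ=0 and λ=1:
  2·[NXT] = -3·λ + 1/6,   2·[RTN] = -3/2·λ − 2/3
So [NXT]:[RTN] = (-3·λ + 1/6) / (-3/2·λ − 2/3). Setting this equal to 14/25:
  -3·λ + 1/6 = 14/25·(-3/2·λ − 2/3)  ⇒  λ = 1/4
Then r = λ/(1−λ) = (1/4)/(3/4) = 1/3. Check: with r = 1/3, W = (3/4, 7/4) and [NXT]:[RTN] = 14/25 as required.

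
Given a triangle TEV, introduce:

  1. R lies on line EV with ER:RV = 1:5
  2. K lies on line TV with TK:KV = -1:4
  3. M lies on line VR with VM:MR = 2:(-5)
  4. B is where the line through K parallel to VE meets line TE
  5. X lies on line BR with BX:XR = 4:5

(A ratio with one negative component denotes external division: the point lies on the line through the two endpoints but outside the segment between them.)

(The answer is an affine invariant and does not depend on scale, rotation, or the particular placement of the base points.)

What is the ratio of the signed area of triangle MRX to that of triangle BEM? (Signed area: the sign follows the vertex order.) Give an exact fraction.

Assign T = (0, 0), E = (1, 0), V = (0, 1) — the answer is frame-independent, so this choice is without loss of generality.
1. R lies on line EV with ER:RV = 1:5 ⇒ R = (5/6, 1/6)
2. K lies on line TV with TK:KV = -1:4 ⇒ K = (0, -1/3)
3. M lies on line VR with VM:MR = 2:(-5) ⇒ M = (-5/9, 14/9)
4. B is where the line through K parallel to VE meets line TE ⇒ B = (-1/3, 0)
5. X lies on line BR with BX:XR = 4:5 ⇒ X = (5/27, 2/27)
2·[MRX] = -250/243, 2·[BEM] = 56/27
[MRX]:[BEM] = -250/243:56/27 = -125/252

[MRX]:[BEM] = -125/252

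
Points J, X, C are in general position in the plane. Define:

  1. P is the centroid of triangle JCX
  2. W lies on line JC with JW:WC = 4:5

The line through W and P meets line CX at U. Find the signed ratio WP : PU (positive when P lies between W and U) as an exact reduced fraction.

Work in coordinates with J = (0, 0), X = (1, 0), C = (0, 1).
1. P is the centroid of triangle JCX ⇒ P = (1/3, 1/3)
2. W lies on line JC with JW:WC = 4:5 ⇒ W = (0, 4/9)
line WP meets CX at U = (5/6, 1/6)
P = W + t·(U−W) with t = 2/5, so WP:PU = 2/5:3/5

WP:PU = 2/3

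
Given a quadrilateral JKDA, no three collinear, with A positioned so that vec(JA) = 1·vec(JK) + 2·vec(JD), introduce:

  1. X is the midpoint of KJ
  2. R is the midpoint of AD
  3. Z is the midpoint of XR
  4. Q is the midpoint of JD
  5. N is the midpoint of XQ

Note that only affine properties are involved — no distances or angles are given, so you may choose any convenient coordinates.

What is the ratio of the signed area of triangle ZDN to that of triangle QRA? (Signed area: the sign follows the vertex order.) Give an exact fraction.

Choose coordinates J = (0, 0), K = (1, 0), D = (0, 1), A = (1, 2).
1. X is the midpoint of KJ ⇒ X = (1/2, 0)
2. R is the midpoint of AD ⇒ R = (1/2, 3/2)
3. Z is the midpoint of XR ⇒ Z = (1/2, 3/4)
4. Q is the midpoint of JD ⇒ Q = (0, 1/2)
5. N is the midpoint of XQ ⇒ N = (1/4, 1/4)
2·[ZDN] = 5/16, 2·[QRA] = -1/4
[ZDN]:[QRA] = 5/16:-1/4 = -5/4

[ZDN]:[QRA] = -5/4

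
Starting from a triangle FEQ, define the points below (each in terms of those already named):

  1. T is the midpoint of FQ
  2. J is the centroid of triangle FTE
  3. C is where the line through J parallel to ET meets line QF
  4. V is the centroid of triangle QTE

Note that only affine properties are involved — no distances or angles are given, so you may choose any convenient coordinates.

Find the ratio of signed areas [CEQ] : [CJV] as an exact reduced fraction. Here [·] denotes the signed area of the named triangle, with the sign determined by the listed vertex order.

[CEQ]:[CJV] = 6

Assign F = (0, 0), E = (1, 0), Q = (0, 1) — the answer is frame-independent, so this choice is without loss of generality.
1. T is the midpoint of FQ ⇒ T = (0, 1/2)
2. J is the centroid of triangle FTE ⇒ J = (1/3, 1/6)
3. C is where the line through J parallel to ET meets line QF ⇒ C = (0, 1/3)
4. V is the centroid of triangle QTE ⇒ V = (1/3, 1/2)
2·[CEQ] = 2/3, 2·[CJV] = 1/9
[CEQ]:[CJV] = 2/3:1/9 = 6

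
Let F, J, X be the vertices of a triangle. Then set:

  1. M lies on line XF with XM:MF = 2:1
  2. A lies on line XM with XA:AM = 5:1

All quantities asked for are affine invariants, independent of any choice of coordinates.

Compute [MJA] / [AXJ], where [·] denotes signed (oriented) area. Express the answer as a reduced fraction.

[MJA]:[AXJ] = -1/5

Work in coordinates with F = (0, 0), J = (1, 0), X = (0, 1).
1. M lies on line XF with XM:MF = 2:1 ⇒ M = (0, 1/3)
2. A lies on line XM with XA:AM = 5:1 ⇒ A = (0, 4/9)
2·[MJA] = 1/9, 2·[AXJ] = -5/9
[MJA]:[AXJ] = 1/9:-5/9 = -1/5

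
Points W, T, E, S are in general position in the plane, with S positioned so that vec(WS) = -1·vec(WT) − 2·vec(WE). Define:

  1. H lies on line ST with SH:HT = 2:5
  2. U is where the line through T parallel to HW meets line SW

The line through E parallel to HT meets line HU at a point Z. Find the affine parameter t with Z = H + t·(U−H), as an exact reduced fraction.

Work in coordinates with W = (0, 0), T = (1, 0), E = (0, 1), S = (-1, -2).
1. H lies on line ST with SH:HT = 2:5 ⇒ H = (-3/7, -10/7)
2. U is where the line through T parallel to HW meets line SW ⇒ U = (5/2, 5)
through E parallel to HT: direction (10/7, 10/7); meets HU at Z = (61/49, 110/49)
Z = H + t·(U−H) with t = 4/7

t = 4/7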